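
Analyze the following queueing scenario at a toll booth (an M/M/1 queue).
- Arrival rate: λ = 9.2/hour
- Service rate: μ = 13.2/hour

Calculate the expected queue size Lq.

ρ = λ/μ = 9.2/13.2 = 0.6970
For M/M/1: Lq = λ²/(μ(μ-λ))
Lq = 84.64/(13.2 × 4.00)
Lq = 1.6030 vehicles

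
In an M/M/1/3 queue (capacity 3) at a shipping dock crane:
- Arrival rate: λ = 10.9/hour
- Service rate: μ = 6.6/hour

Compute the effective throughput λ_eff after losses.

ρ = λ/μ = 10.9/6.6 = 1.6515
P₀ = (1-ρ)/(1-ρ^(K+1)) = (1-1.6515)/(1-1.6515^4) = -0.6515/-6.4390 = 0.1012
P_K = P₀×ρ^K = 0.1012 × 1.6515^3 = 0.1012 × 4.5044 = 0.4558
λ_eff = λ(1-P_K) = 10.9 × (1 - 0.45576) = 10.9 × 0.54424 = 5.9322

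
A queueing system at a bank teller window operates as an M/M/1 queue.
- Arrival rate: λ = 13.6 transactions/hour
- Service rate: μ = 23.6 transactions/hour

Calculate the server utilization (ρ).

Server utilization: ρ = λ/μ
ρ = 13.6/23.6 = 0.5763
The server is busy 57.63% of the time.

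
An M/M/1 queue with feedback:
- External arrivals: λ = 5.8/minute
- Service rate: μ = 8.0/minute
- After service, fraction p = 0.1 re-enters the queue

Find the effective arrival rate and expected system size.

Effective arrival rate: λ_eff = λ/(1-p) = 5.8/(1-0.1) = 5.8/0.90 = 6.4444444
ρ = λ_eff/μ = 6.4444444/8.0 = 0.805556
L = ρ/(1-ρ) = 0.805556/(1-0.805556) = 4.1429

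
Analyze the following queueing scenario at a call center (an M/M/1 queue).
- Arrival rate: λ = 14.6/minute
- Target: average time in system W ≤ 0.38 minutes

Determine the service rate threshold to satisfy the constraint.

For M/M/1: W = 1/(μ-λ)
Need W ≤ 0.38, so 1/(μ-λ) ≤ 0.38
μ - λ ≥ 1/0.38 = 2.6316
μ ≥ 14.6 + 2.6316 = 17.2316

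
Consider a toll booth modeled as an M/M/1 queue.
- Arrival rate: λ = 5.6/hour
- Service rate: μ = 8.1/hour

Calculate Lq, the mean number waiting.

ρ = λ/μ = 5.6/8.1 = 0.6914
For M/M/1: Lq = λ²/(μ(μ-λ))
Lq = 31.36/(8.1 × 2.50)
Lq = 1.5486 vehicles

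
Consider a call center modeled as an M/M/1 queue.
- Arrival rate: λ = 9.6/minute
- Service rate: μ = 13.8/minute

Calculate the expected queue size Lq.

ρ = λ/μ = 9.6/13.8 = 0.6957
For M/M/1: Lq = λ²/(μ(μ-λ))
Lq = 92.16/(13.8 × 4.20)
Lq = 1.5901 calls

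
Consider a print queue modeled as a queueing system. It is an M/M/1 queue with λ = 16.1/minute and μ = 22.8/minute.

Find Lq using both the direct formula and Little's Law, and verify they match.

Method 1 (direct): Lq = λ²/(μ(μ-λ)) = 259.21/(22.8 × 6.70) = 1.6968

Method 2 (Little's Law):
W = 1/(μ-λ) = 1/6.70 = 0.14925
Wq = W - 1/μ = 0.14925 - 0.043860 = 0.10539
Lq = λWq = 16.1 × 0.10539 = 1.6968 ✔ (matches Method 1)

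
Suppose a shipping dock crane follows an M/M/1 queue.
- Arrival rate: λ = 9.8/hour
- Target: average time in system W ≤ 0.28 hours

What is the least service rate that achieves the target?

For M/M/1: W = 1/(μ-λ)
Need W ≤ 0.28, so 1/(μ-λ) ≤ 0.28
μ - λ ≥ 1/0.28 = 3.5714
μ ≥ 9.8 + 3.5714 = 13.3714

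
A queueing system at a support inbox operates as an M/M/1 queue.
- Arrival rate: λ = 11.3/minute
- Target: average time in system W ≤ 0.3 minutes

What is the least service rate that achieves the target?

For M/M/1: W = 1/(μ-λ)
Need W ≤ 0.3, so 1/(μ-λ) ≤ 0.3
μ - λ ≥ 1/0.3 = 3.3333
μ ≥ 11.3 + 3.3333 = 14.6333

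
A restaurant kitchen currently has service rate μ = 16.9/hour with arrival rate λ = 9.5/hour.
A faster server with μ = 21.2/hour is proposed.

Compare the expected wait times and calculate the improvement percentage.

System 1: ρ₁ = 9.5/16.9 = 0.5621, W₁ = 1/(16.9-9.5) = 0.13514
System 2: ρ₂ = 9.5/21.2 = 0.4481, W₂ = 1/(21.2-9.5) = 0.085470
Improvement: (W₁-W₂)/W₁ = (0.13514-0.085470)/0.13514 = 36.75%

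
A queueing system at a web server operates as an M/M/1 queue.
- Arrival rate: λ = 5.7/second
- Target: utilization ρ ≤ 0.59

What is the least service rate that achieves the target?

ρ = λ/μ, so μ = λ/ρ
μ ≥ 5.7/0.59 = 9.6610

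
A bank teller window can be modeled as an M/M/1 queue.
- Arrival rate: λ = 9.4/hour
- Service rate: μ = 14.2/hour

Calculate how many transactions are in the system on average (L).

ρ = λ/μ = 9.4/14.2 = 0.6620
For M/M/1: L = λ/(μ-λ)
L = 9.4/(14.2-9.4) = 9.4/4.80
L = 1.9583 transactions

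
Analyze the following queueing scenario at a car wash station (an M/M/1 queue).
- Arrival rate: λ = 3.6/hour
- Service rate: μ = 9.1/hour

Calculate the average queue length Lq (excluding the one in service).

ρ = λ/μ = 3.6/9.1 = 0.3956
For M/M/1: Lq = λ²/(μ(μ-λ))
Lq = 12.96/(9.1 × 5.50)
Lq = 0.2589 cars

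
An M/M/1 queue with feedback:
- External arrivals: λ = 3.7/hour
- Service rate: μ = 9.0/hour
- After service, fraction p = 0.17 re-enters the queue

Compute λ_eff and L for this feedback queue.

Effective arrival rate: λ_eff = λ/(1-p) = 3.7/(1-0.17) = 3.7/0.83 = 4.4578
ρ = λ_eff/μ = 4.4578/9.0 = 0.4953
L = ρ/(1-ρ) = 0.4953/(1-0.4953) = 0.9814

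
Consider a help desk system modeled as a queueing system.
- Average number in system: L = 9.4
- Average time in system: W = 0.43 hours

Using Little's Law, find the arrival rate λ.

Little's Law: L = λW, so λ = L/W
λ = 9.4/0.43 = 21.8605 tickets/hour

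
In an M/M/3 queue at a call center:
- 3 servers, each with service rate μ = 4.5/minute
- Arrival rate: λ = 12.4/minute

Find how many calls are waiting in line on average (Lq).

Traffic intensity: ρ = λ/(cμ) = 12.4/(3×4.5) = 0.9185
Since ρ = 0.9185 < 1, system is stable.
Offered load a = λ/μ = cρ = 12.4/4.5 = 2.7556
P₀ = [ Σₙ₌₀^2 aⁿ/n! + a^3/(3!(1-ρ)) ]⁻¹
Σ = a^0/0! + a^1/1! + a^2/2! = 1.0000 + 2.7556 + 3.7965 = 7.5521
a^3/(3!(1-ρ)) = 20.9232/(6 × 0.0814815) = 42.7974
P₀ = 1/(7.5521 + 42.7974) = 0.01986
Lq = P₀·a^3·ρ / (3!(1-ρ)²) = 0.019861 × 20.9232 × 0.91852 / (6 × 0.0066392) = 9.5819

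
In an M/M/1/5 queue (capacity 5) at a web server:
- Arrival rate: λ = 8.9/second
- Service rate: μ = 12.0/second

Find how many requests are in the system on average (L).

ρ = λ/μ = 8.9/12.0 = 0.741667
P₀ = (1-ρ)/(1-ρ^(K+1)) = (1-0.741667)/(1-0.741667^6) = 0.2583/0.8336 = 0.3099
P_K = P₀×ρ^K = 0.30991 × 0.741667^5 = 0.30991 × 0.22441 = 0.06955
L = ρ[1 - (K+1)ρ^K + Kρ^(K+1)] / [(1-ρ)(1-ρ^(K+1))]
L = 0.741667 × (1 - 6×0.224411 + 5×0.166438) / ((1 - 0.741667) × (1 - 0.166438)) = 1.6729 requests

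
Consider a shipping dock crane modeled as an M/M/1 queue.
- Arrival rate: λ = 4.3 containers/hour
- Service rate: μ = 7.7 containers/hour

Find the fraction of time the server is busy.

Server utilization: ρ = λ/μ
ρ = 4.3/7.7 = 0.5584
The server is busy 55.84% of the time.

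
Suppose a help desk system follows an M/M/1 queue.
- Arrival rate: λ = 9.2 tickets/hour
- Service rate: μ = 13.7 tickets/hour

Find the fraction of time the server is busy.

Server utilization: ρ = λ/μ
ρ = 9.2/13.7 = 0.6715
The server is busy 67.15% of the time.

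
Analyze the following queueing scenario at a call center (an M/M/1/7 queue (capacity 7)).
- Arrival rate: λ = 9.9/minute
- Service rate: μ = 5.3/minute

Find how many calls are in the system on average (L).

ρ = λ/μ = 9.9/5.3 = 1.86792
P₀ = (1-ρ)/(1-ρ^(K+1)) = (1-1.86792)/(1-1.86792^8) = -0.8679/-147.2061 = 0.005896
P_K = P₀×ρ^K = 0.005896 × 1.86792^7 = 0.005896 × 79.3429 = 0.4678
L = ρ[1 - (K+1)ρ^K + Kρ^(K+1)] / [(1-ρ)(1-ρ^(K+1))]
L = 1.86792 × (1 - 8×79.3429 + 7×148.2061) / ((1 - 1.86792) × (1 - 148.2061)) = 5.9022 calls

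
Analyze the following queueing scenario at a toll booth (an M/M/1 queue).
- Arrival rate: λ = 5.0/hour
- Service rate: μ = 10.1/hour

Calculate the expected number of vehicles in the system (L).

ρ = λ/μ = 5.0/10.1 = 0.4950
For M/M/1: L = λ/(μ-λ)
L = 5.0/(10.1-5.0) = 5.0/5.10
L = 0.9804 vehicles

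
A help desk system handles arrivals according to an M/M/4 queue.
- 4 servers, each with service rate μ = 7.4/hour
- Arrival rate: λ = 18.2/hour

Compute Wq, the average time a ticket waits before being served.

Traffic intensity: ρ = λ/(cμ) = 18.2/(4×7.4) = 0.6149
Since ρ = 0.6149 < 1, system is stable.
Offered load a = λ/μ = cρ = 18.2/7.4 = 2.4595
P₀ = [ Σₙ₌₀^3 aⁿ/n! + a^4/(4!(1-ρ)) ]⁻¹
Σ = a^0/0! + a^1/1! + a^2/2! + a^3/3! = 1.0000 + 2.4595 + 3.0245 + 2.4795 = 8.9635
a^4/(4!(1-ρ)) = 36.5897/(24 × 0.38514) = 3.9585
P₀ = 1/(8.9635 + 3.9585) = 0.07739
Lq = P₀·a^4·ρ / (4!(1-ρ)²) = 0.077387 × 36.5897 × 0.61486 / (24 × 0.14833) = 0.4891
Wq = Lq/λ = 0.4891/18.2 = 0.02687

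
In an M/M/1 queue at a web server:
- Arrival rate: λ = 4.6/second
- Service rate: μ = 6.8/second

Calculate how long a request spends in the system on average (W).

First, compute utilization: ρ = λ/μ = 4.6/6.8 = 0.6765
For M/M/1: W = 1/(μ-λ)
W = 1/(6.8-4.6) = 1/2.20
W = 0.4545 seconds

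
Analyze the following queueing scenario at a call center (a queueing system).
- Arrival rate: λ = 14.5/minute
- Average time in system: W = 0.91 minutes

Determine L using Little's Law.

Little's Law: L = λW
L = 14.5 × 0.91 = 13.1950 calls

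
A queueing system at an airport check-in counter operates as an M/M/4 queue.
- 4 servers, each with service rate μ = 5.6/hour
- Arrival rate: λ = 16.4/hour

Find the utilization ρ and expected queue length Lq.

Traffic intensity: ρ = λ/(cμ) = 16.4/(4×5.6) = 0.7321
Since ρ = 0.7321 < 1, system is stable.
Offered load a = λ/μ = cρ = 16.4/5.6 = 2.9286
P₀ = [ Σₙ₌₀^3 aⁿ/n! + a^4/(4!(1-ρ)) ]⁻¹
Σ = a^0/0! + a^1/1! + a^2/2! + a^3/3! = 1.00000 + 2.92857 + 4.28827 + 4.18616 = 12.4030
a^4/(4!(1-ρ)) = 73.5569/(24 × 0.267857) = 11.4422
P₀ = 1/(12.4030 + 11.4422) = 0.04194
Lq = P₀·a^4·ρ / (4!(1-ρ)²) = 0.04194 × 73.5569 × 0.7321 / (24 × 0.07175) = 1.3116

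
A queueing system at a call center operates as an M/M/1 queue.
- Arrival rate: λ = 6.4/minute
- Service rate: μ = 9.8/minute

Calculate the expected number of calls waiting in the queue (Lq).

ρ = λ/μ = 6.4/9.8 = 0.6531
For M/M/1: Lq = λ²/(μ(μ-λ))
Lq = 40.96/(9.8 × 3.40)
Lq = 1.2293 calls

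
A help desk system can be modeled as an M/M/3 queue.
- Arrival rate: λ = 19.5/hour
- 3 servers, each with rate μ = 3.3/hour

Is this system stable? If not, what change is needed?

Stability requires ρ = λ/(cμ) < 1
ρ = 19.5/(3 × 3.3) = 19.5/9.90 = 1.9697
Since 1.9697 ≥ 1, the system is UNSTABLE.
Need c > λ/μ = 19.5/3.3 = 5.91.
Minimum servers needed: c = 6.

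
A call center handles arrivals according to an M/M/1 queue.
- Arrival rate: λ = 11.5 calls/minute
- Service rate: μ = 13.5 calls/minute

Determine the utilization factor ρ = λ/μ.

Server utilization: ρ = λ/μ
ρ = 11.5/13.5 = 0.8519
The server is busy 85.19% of the time.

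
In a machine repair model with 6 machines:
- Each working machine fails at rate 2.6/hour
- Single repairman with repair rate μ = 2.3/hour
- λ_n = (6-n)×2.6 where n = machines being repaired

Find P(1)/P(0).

P(1)/P(0) = ∏_{i=0}^{1-1} λ_i/μ_{i+1}
= (6-0)×2.6/2.3
= 6.7826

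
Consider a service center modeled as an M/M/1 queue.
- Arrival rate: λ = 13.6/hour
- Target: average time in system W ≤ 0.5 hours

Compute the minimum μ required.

For M/M/1: W = 1/(μ-λ)
Need W ≤ 0.5, so 1/(μ-λ) ≤ 0.5
μ - λ ≥ 1/0.5 = 2.0000
μ ≥ 13.6 + 2.0000 = 15.6000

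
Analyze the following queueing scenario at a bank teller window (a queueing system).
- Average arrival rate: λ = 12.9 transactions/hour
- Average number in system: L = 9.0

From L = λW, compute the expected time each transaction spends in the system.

Little's Law: L = λW, so W = L/λ
W = 9.0/12.9 = 0.6977 hours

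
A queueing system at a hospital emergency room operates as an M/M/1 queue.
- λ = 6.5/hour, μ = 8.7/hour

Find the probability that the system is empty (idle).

ρ = λ/μ = 6.5/8.7 = 0.7471
P(0) = 1 - ρ = 1 - 0.7471 = 0.2529
The server is idle 25.29% of the time.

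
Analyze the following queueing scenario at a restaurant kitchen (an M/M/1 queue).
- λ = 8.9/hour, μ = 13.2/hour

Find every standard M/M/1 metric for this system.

Step 1: ρ = λ/μ = 8.9/13.2 = 0.6742
Step 2: L = λ/(μ-λ) = 8.9/4.30 = 2.0698
Step 3: Lq = λ²/(μ(μ-λ)) = 79.21/(13.2×4.30) = 1.3955
Step 4: W = 1/(μ-λ) = 1/4.30 = 0.23256
Step 5: Wq = λ/(μ(μ-λ)) = 8.9/(13.2×4.30) = 0.1568
Step 6: P(0) = 1-ρ = 0.3258
Verify: L = λW = 8.9×0.23256 = 2.0698 ✔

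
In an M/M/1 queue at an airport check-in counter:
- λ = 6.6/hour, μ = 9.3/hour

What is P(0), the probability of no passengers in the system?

ρ = λ/μ = 6.6/9.3 = 0.7097
P(0) = 1 - ρ = 1 - 0.7097 = 0.2903
The server is idle 29.03% of the time.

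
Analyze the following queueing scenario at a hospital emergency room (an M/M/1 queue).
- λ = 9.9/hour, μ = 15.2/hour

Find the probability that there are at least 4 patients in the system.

ρ = λ/μ = 9.9/15.2 = 0.65132
P(N ≥ n) = ρⁿ
P(N ≥ 4) = 0.65132^4
P(N ≥ 4) = 0.1800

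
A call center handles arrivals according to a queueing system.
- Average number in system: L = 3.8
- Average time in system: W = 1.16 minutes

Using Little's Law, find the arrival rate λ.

Little's Law: L = λW, so λ = L/W
λ = 3.8/1.16 = 3.2759 calls/minute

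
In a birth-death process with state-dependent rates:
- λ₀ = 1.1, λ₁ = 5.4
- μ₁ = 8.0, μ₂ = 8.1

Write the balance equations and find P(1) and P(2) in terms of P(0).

Balance equations:
State 0: λ₀P₀ = μ₁P₁ → P₁ = (λ₀/μ₁)P₀ = (1.1/8.0)P₀ = 0.1375P₀
State 1: P₂ = (λ₀λ₁)/(μ₁μ₂)P₀ = (1.1×5.4)/(8.0×8.1)P₀ = 0.09167P₀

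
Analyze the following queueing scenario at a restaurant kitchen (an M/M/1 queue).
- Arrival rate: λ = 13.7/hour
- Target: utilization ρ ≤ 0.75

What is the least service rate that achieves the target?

ρ = λ/μ, so μ = λ/ρ
μ ≥ 13.7/0.75 = 18.2667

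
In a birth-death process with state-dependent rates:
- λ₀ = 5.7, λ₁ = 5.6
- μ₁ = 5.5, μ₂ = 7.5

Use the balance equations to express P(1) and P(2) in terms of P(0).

Balance equations:
State 0: λ₀P₀ = μ₁P₁ → P₁ = (λ₀/μ₁)P₀ = (5.7/5.5)P₀ = 1.0364P₀
State 1: P₂ = (λ₀λ₁)/(μ₁μ₂)P₀ = (5.7×5.6)/(5.5×7.5)P₀ = 0.7738P₀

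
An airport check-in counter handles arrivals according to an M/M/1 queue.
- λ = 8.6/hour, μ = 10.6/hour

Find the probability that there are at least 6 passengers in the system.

ρ = λ/μ = 8.6/10.6 = 0.8113
P(N ≥ n) = ρⁿ
P(N ≥ 6) = 0.8113^6
P(N ≥ 6) = 0.2852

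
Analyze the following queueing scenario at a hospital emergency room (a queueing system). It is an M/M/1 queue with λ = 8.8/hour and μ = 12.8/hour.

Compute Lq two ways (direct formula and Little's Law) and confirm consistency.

Method 1 (direct): Lq = λ²/(μ(μ-λ)) = 77.44/(12.8 × 4.00) = 1.5125

Method 2 (Little's Law):
W = 1/(μ-λ) = 1/4.00 = 0.2500
Wq = W - 1/μ = 0.2500 - 0.07812 = 0.17188
Lq = λWq = 8.8 × 0.17188 = 1.5125 ✔ (matches Method 1)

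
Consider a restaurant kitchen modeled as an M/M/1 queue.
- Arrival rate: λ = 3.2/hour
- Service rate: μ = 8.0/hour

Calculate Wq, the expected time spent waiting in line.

First, compute utilization: ρ = λ/μ = 3.2/8.0 = 0.4000
For M/M/1: Wq = λ/(μ(μ-λ))
Wq = 3.2/(8.0 × (8.0-3.2))
Wq = 3.2/(8.0 × 4.80)
Wq = 0.08333 hours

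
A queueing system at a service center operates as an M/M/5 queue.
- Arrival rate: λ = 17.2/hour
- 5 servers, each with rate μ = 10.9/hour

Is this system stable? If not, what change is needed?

Stability requires ρ = λ/(cμ) < 1
ρ = 17.2/(5 × 10.9) = 17.2/54.50 = 0.3156
Since 0.3156 < 1, the system is STABLE.
The servers are busy 31.56% of the time.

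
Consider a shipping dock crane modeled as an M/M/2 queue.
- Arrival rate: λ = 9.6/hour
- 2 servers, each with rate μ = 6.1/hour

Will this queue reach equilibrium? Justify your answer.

Stability requires ρ = λ/(cμ) < 1
ρ = 9.6/(2 × 6.1) = 9.6/12.20 = 0.7869
Since 0.7869 < 1, the system is STABLE.
The servers are busy 78.69% of the time.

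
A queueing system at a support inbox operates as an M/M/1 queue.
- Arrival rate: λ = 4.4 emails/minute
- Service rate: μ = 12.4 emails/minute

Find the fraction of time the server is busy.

Server utilization: ρ = λ/μ
ρ = 4.4/12.4 = 0.3548
The server is busy 35.48% of the time.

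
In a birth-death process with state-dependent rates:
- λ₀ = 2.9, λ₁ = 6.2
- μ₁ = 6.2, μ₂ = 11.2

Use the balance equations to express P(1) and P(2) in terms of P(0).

Balance equations:
State 0: λ₀P₀ = μ₁P₁ → P₁ = (λ₀/μ₁)P₀ = (2.9/6.2)P₀ = 0.4677P₀
State 1: P₂ = (λ₀λ₁)/(μ₁μ₂)P₀ = (2.9×6.2)/(6.2×11.2)P₀ = 0.2589P₀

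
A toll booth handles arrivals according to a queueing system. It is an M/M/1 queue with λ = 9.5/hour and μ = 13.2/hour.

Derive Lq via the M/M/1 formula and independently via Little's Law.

Method 1 (direct): Lq = λ²/(μ(μ-λ)) = 90.25/(13.2 × 3.70) = 1.8479

Method 2 (Little's Law):
W = 1/(μ-λ) = 1/3.70 = 0.2702703
Wq = W - 1/μ = 0.2702703 - 0.07575758 = 0.194513
Lq = λWq = 9.5 × 0.194513 = 1.8479 ✔ (matches Method 1)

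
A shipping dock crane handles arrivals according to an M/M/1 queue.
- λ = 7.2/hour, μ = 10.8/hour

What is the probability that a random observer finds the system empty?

ρ = λ/μ = 7.2/10.8 = 0.6667
P(0) = 1 - ρ = 1 - 0.6667 = 0.3333
The server is idle 33.33% of the time.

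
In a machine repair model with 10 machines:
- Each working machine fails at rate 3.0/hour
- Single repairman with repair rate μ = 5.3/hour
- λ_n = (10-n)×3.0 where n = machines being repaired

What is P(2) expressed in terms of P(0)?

P(2)/P(0) = ∏_{i=0}^{2-1} λ_i/μ_{i+1}
= (10-0)×3.0/5.3 × (10-1)×3.0/5.3
= 28.8359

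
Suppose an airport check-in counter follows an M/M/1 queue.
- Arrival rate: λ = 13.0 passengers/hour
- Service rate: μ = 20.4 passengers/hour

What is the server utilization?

Server utilization: ρ = λ/μ
ρ = 13.0/20.4 = 0.6373
The server is busy 63.73% of the time.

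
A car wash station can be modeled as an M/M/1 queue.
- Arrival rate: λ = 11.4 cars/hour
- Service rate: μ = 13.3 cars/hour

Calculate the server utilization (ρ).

Server utilization: ρ = λ/μ
ρ = 11.4/13.3 = 0.8571
The server is busy 85.71% of the time.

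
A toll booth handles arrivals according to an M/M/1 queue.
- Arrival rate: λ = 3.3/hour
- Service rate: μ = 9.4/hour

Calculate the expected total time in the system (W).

First, compute utilization: ρ = λ/μ = 3.3/9.4 = 0.3511
For M/M/1: W = 1/(μ-λ)
W = 1/(9.4-3.3) = 1/6.10
W = 0.1639 hours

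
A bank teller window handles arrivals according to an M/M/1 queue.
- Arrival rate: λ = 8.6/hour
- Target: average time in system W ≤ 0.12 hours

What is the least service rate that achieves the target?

For M/M/1: W = 1/(μ-λ)
Need W ≤ 0.12, so 1/(μ-λ) ≤ 0.12
μ - λ ≥ 1/0.12 = 8.3333
μ ≥ 8.6 + 8.3333 = 16.9333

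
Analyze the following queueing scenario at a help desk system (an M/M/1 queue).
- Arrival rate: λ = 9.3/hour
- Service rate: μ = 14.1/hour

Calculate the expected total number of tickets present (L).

ρ = λ/μ = 9.3/14.1 = 0.6596
For M/M/1: L = λ/(μ-λ)
L = 9.3/(14.1-9.3) = 9.3/4.80
L = 1.9375 tickets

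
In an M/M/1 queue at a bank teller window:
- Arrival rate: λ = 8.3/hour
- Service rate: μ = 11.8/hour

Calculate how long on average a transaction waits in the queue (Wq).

First, compute utilization: ρ = λ/μ = 8.3/11.8 = 0.7034
For M/M/1: Wq = λ/(μ(μ-λ))
Wq = 8.3/(11.8 × (11.8-8.3))
Wq = 8.3/(11.8 × 3.50)
Wq = 0.2010 hours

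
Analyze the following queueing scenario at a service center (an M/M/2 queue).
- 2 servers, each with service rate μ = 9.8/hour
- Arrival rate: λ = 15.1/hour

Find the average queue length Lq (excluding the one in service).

Traffic intensity: ρ = λ/(cμ) = 15.1/(2×9.8) = 0.7704
Since ρ = 0.7704 < 1, system is stable.
Offered load a = λ/μ = cρ = 15.1/9.8 = 1.5408
P₀ = [ Σₙ₌₀^1 aⁿ/n! + a^2/(2!(1-ρ)) ]⁻¹
Σ = a^0/0! + a^1/1! = 1.0000 + 1.5408 = 2.5408
a^2/(2!(1-ρ)) = 2.3741/(2 × 0.22959) = 5.1703
P₀ = 1/(2.5408 + 5.1703) = 0.1297
Lq = P₀·a^2·ρ / (2!(1-ρ)²) = 0.12968 × 2.3741 × 0.77041 / (2 × 0.052712) = 2.2499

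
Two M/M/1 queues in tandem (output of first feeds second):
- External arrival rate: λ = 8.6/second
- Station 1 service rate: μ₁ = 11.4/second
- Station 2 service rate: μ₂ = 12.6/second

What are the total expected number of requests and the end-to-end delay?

By Jackson's theorem, each station behaves as independent M/M/1.
Station 1: ρ₁ = 8.6/11.4 = 0.7544, L₁ = ρ₁/(1-ρ₁) = λ/(μ₁-λ) = 8.6/2.80 = 3.0714
Station 2: ρ₂ = 8.6/12.6 = 0.6825, L₂ = ρ₂/(1-ρ₂) = λ/(μ₂-λ) = 8.6/4.00 = 2.1500
Total: L = L₁ + L₂ = 3.0714 + 2.1500 = 5.2214
W = L/λ = 5.2214/8.6 = 0.6071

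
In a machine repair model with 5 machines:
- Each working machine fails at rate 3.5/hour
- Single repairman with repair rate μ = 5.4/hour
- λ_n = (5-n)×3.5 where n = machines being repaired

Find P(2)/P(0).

P(2)/P(0) = ∏_{i=0}^{2-1} λ_i/μ_{i+1}
= (5-0)×3.5/5.4 × (5-1)×3.5/5.4
= 8.4019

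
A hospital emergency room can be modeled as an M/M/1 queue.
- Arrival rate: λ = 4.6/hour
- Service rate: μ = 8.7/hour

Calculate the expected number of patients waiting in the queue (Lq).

ρ = λ/μ = 4.6/8.7 = 0.5287
For M/M/1: Lq = λ²/(μ(μ-λ))
Lq = 21.16/(8.7 × 4.10)
Lq = 0.5932 patients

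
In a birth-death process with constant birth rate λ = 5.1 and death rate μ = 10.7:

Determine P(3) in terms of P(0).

For constant rates: P(n)/P(0) = (λ/μ)^n
P(3)/P(0) = (5.1/10.7)^3 = 0.4766^3 = 0.1083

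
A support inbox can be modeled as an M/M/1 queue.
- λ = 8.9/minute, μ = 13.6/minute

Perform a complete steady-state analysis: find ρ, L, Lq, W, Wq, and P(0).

Step 1: ρ = λ/μ = 8.9/13.6 = 0.6544
Step 2: L = λ/(μ-λ) = 8.9/4.70 = 1.8936
Step 3: Lq = λ²/(μ(μ-λ)) = 79.21/(13.6×4.70) = 1.2392
Step 4: W = 1/(μ-λ) = 1/4.70 = 0.212766
Step 5: Wq = λ/(μ(μ-λ)) = 8.9/(13.6×4.70) = 0.1392
Step 6: P(0) = 1-ρ = 0.3456
Verify: L = λW = 8.9×0.212766 = 1.8936 ✔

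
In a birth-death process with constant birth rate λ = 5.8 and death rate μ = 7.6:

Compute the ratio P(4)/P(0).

For constant rates: P(n)/P(0) = (λ/μ)^n
P(4)/P(0) = (5.8/7.6)^4 = 0.76316^4 = 0.3392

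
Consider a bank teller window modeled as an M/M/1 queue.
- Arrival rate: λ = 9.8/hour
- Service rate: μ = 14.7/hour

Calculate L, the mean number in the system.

ρ = λ/μ = 9.8/14.7 = 0.6667
For M/M/1: L = λ/(μ-λ)
L = 9.8/(14.7-9.8) = 9.8/4.90
L = 2.0000 transactions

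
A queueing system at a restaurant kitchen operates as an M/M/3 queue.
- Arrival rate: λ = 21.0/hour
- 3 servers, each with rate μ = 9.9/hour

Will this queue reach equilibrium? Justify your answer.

Stability requires ρ = λ/(cμ) < 1
ρ = 21.0/(3 × 9.9) = 21.0/29.70 = 0.7071
Since 0.7071 < 1, the system is STABLE.
The servers are busy 70.71% of the time.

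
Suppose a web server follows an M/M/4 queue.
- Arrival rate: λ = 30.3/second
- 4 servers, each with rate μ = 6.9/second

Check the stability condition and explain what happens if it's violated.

Stability requires ρ = λ/(cμ) < 1
ρ = 30.3/(4 × 6.9) = 30.3/27.60 = 1.0978
Since 1.0978 ≥ 1, the system is UNSTABLE.
Need c > λ/μ = 30.3/6.9 = 4.39.
Minimum servers needed: c = 5.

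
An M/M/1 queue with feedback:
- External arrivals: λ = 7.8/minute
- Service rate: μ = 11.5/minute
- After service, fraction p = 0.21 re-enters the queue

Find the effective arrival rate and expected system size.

Effective arrival rate: λ_eff = λ/(1-p) = 7.8/(1-0.21) = 7.8/0.79 = 9.87342
ρ = λ_eff/μ = 9.87342/11.5 = 0.858558
L = ρ/(1-ρ) = 0.858558/(1-0.858558) = 6.0700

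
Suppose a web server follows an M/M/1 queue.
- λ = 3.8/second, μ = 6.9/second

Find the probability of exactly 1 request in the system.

ρ = λ/μ = 3.8/6.9 = 0.5507
P(n) = (1-ρ)ρⁿ
P(1) = (1-0.5507) × 0.5507^1
P(1) = 0.4493 × 0.5507
P(1) = 0.2474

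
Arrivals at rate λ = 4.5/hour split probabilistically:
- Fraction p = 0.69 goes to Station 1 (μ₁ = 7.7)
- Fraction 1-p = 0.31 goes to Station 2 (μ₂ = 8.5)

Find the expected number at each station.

Effective rates: λ₁ = 4.5×0.69 = 3.105, λ₂ = 4.5×0.31 = 1.395
Station 1: ρ₁ = 3.105/7.7 = 0.40325, L₁ = ρ₁/(1-ρ₁) = 0.40325/(1-0.40325) = 0.6757
Station 2: ρ₂ = 1.395/8.5 = 0.1641, L₂ = ρ₂/(1-ρ₂) = 0.1641/(1-0.1641) = 0.1963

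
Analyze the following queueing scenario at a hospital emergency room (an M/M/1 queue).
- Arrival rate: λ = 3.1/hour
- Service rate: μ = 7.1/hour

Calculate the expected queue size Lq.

ρ = λ/μ = 3.1/7.1 = 0.4366
For M/M/1: Lq = λ²/(μ(μ-λ))
Lq = 9.61/(7.1 × 4.00)
Lq = 0.3384 patients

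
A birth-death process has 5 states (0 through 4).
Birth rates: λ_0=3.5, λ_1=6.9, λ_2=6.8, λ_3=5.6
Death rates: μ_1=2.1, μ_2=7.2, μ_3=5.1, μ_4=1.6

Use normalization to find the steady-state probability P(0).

Ratios P(n)/P(0) = (λ₀···λₙ₋₁)/(μ₁···μₙ):
P(1)/P(0) = (3.5)/(2.1) = 1.6667
P(2)/P(0) = (3.5×6.9)/(2.1×7.2) = 1.5972
P(3)/P(0) = (3.5×6.9×6.8)/(2.1×7.2×5.1) = 2.1296
P(4)/P(0) = (3.5×6.9×6.8×5.6)/(2.1×7.2×5.1×1.6) = 7.4537

Normalization: ∑ P(n) = 1
P(0) × (1.0000 + 1.6667 + 1.5972 + 2.1296 + 7.4537) = 1
P(0) × 13.8472 = 1
P(0) = 1/13.8472 = 0.07222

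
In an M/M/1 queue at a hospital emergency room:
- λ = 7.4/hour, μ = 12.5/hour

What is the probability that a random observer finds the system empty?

ρ = λ/μ = 7.4/12.5 = 0.5920
P(0) = 1 - ρ = 1 - 0.5920 = 0.4080
The server is idle 40.80% of the time.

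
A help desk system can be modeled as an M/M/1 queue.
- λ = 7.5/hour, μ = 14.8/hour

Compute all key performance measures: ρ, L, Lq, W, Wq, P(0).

Step 1: ρ = λ/μ = 7.5/14.8 = 0.5068
Step 2: L = λ/(μ-λ) = 7.5/7.30 = 1.0274
Step 3: Lq = λ²/(μ(μ-λ)) = 56.25/(14.8×7.30) = 0.5206
Step 4: W = 1/(μ-λ) = 1/7.30 = 0.13699
Step 5: Wq = λ/(μ(μ-λ)) = 7.5/(14.8×7.30) = 0.06942
Step 6: P(0) = 1-ρ = 0.4932
Verify: L = λW = 7.5×0.13699 = 1.0274 ✔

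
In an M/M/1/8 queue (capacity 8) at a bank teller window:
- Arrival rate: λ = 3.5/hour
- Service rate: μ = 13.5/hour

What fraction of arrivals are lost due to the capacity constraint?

ρ = λ/μ = 3.5/13.5 = 0.25926
P₀ = (1-ρ)/(1-ρ^(K+1)) = (1-0.25926)/(1-0.25926^9) = 0.7407/1.0000 = 0.7407
P_K = P₀×ρ^K = 0.7407 × 0.25926^8 = 0.7407 × 0.00002041 = 0.00001512
Blocking probability = 0.001512%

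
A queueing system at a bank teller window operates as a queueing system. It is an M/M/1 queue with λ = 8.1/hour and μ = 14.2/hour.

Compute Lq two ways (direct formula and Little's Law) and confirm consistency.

Method 1 (direct): Lq = λ²/(μ(μ-λ)) = 65.61/(14.2 × 6.10) = 0.7574

Method 2 (Little's Law):
W = 1/(μ-λ) = 1/6.10 = 0.16393
Wq = W - 1/μ = 0.16393 - 0.070423 = 0.09351
Lq = λWq = 8.1 × 0.09351 = 0.7574 ✔ (matches Method 1)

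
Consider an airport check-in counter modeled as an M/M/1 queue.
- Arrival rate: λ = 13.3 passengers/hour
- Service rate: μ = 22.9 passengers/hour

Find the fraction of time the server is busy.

Server utilization: ρ = λ/μ
ρ = 13.3/22.9 = 0.5808
The server is busy 58.08% of the time.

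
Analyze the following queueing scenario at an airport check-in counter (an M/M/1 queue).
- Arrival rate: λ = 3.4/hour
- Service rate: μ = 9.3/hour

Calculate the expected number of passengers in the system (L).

ρ = λ/μ = 3.4/9.3 = 0.3656
For M/M/1: L = λ/(μ-λ)
L = 3.4/(9.3-3.4) = 3.4/5.90
L = 0.5763 passengers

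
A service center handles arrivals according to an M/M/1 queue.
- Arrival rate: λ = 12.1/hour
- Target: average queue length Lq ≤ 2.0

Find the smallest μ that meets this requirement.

For M/M/1: Lq = λ²/(μ(μ-λ))
Need Lq ≤ 2.0, i.e. μ(μ-λ) ≥ λ²/2.0
μ² - 12.1μ - 146.41/2.0 ≥ 0  →  μ² - 12.1μ - 73.2050 ≥ 0
Quadratic formula (positive root): μ = [λ + √(λ² + 4×73.2050)]/2
Discriminant: 146.41 + 4×73.2050 = 439.2300, √439.2300 = 20.9578
μ ≥ (12.1 + 20.9578)/2 = 16.5289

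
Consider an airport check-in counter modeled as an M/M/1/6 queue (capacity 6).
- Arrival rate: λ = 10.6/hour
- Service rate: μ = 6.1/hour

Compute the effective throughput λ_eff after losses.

ρ = λ/μ = 10.6/6.1 = 1.7377
P₀ = (1-ρ)/(1-ρ^(K+1)) = (1-1.7377)/(1-1.7377^7) = -0.7377/-46.8436 = 0.01575
P_K = P₀×ρ^K = 0.01575 × 1.7377^6 = 0.01575 × 27.5327 = 0.4336
λ_eff = λ(1-P_K) = 10.6 × (1 - 0.43359) = 10.6 × 0.56641 = 6.0039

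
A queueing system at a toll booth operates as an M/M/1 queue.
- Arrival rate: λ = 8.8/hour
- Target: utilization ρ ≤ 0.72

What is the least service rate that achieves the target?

ρ = λ/μ, so μ = λ/ρ
μ ≥ 8.8/0.72 = 12.2222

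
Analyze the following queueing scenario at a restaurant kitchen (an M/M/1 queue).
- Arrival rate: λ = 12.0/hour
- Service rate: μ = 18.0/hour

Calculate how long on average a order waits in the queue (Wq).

First, compute utilization: ρ = λ/μ = 12.0/18.0 = 0.6667
For M/M/1: Wq = λ/(μ(μ-λ))
Wq = 12.0/(18.0 × (18.0-12.0))
Wq = 12.0/(18.0 × 6.00)
Wq = 0.1111 hours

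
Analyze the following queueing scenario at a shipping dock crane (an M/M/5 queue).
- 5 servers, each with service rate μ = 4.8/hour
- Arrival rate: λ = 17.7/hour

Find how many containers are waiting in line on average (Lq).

Traffic intensity: ρ = λ/(cμ) = 17.7/(5×4.8) = 0.7375
Since ρ = 0.7375 < 1, system is stable.
Offered load a = λ/μ = cρ = 17.7/4.8 = 3.6875
P₀ = [ Σₙ₌₀^4 aⁿ/n! + a^5/(5!(1-ρ)) ]⁻¹
Σ = a^0/0! + a^1/1! + a^2/2! + a^3/3! + a^4/4! = 1.0000 + 3.6875 + 6.7988 + 8.3569 + 7.7040 = 27.5472
a^5/(5!(1-ρ)) = 681.8049/(120 × 0.2625) = 21.6446
P₀ = 1/(27.5472 + 21.6446) = 0.02033
Lq = P₀·a^5·ρ / (5!(1-ρ)²) = 0.02033 × 681.8049 × 0.7375 / (120 × 0.06891) = 1.2362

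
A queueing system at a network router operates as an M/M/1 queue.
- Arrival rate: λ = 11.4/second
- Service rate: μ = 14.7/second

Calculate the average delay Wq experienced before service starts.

First, compute utilization: ρ = λ/μ = 11.4/14.7 = 0.7755
For M/M/1: Wq = λ/(μ(μ-λ))
Wq = 11.4/(14.7 × (14.7-11.4))
Wq = 11.4/(14.7 × 3.30)
Wq = 0.2350 seconds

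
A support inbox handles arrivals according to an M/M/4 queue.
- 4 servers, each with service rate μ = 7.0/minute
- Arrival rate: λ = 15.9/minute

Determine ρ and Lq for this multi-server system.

Traffic intensity: ρ = λ/(cμ) = 15.9/(4×7.0) = 0.5679
Since ρ = 0.5679 < 1, system is stable.
Offered load a = λ/μ = cρ = 15.9/7.0 = 2.2714
P₀ = [ Σₙ₌₀^3 aⁿ/n! + a^4/(4!(1-ρ)) ]⁻¹
Σ = a^0/0! + a^1/1! + a^2/2! + a^3/3! = 1.0000 + 2.2714 + 2.5797 + 1.9532 = 7.8043
a^4/(4!(1-ρ)) = 26.6193/(24 × 0.43214) = 2.5666
P₀ = 1/(7.8043 + 2.5666) = 0.09642
Lq = P₀·a^4·ρ / (4!(1-ρ)²) = 0.096423 × 26.6193 × 0.56786 / (24 × 0.18675) = 0.3252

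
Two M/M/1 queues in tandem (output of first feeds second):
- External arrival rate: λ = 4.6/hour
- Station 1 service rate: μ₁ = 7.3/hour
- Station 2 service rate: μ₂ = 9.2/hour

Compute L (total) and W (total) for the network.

By Jackson's theorem, each station behaves as independent M/M/1.
Station 1: ρ₁ = 4.6/7.3 = 0.6301, L₁ = ρ₁/(1-ρ₁) = λ/(μ₁-λ) = 4.6/2.70 = 1.7037
Station 2: ρ₂ = 4.6/9.2 = 0.5000, L₂ = ρ₂/(1-ρ₂) = λ/(μ₂-λ) = 4.6/4.60 = 1.0000
Total: L = L₁ + L₂ = 1.7037 + 1.0000 = 2.7037
W = L/λ = 2.7037/4.6 = 0.5878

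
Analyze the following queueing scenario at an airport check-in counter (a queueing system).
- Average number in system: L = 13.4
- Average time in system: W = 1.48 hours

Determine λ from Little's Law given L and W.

Little's Law: L = λW, so λ = L/W
λ = 13.4/1.48 = 9.0541 passengers/hour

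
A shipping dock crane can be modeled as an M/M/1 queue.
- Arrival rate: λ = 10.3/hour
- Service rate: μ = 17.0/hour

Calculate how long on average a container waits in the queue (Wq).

First, compute utilization: ρ = λ/μ = 10.3/17.0 = 0.6059
For M/M/1: Wq = λ/(μ(μ-λ))
Wq = 10.3/(17.0 × (17.0-10.3))
Wq = 10.3/(17.0 × 6.70)
Wq = 0.09043 hours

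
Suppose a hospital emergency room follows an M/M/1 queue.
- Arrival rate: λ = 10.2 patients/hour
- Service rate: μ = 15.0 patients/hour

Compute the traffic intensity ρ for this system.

Server utilization: ρ = λ/μ
ρ = 10.2/15.0 = 0.6800
The server is busy 68.00% of the time.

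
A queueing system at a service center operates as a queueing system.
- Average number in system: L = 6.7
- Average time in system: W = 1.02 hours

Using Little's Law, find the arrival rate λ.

Little's Law: L = λW, so λ = L/W
λ = 6.7/1.02 = 6.5686 customers/hour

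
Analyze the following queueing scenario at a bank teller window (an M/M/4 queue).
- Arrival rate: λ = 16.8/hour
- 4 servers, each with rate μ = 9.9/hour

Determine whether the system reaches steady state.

Stability requires ρ = λ/(cμ) < 1
ρ = 16.8/(4 × 9.9) = 16.8/39.60 = 0.4242
Since 0.4242 < 1, the system is STABLE.
The servers are busy 42.42% of the time.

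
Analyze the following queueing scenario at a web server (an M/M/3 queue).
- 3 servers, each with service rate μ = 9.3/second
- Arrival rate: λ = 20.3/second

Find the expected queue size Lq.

Traffic intensity: ρ = λ/(cμ) = 20.3/(3×9.3) = 0.7276
Since ρ = 0.7276 < 1, system is stable.
Offered load a = λ/μ = cρ = 20.3/9.3 = 2.1828
P₀ = [ Σₙ₌₀^2 aⁿ/n! + a^3/(3!(1-ρ)) ]⁻¹
Σ = a^0/0! + a^1/1! + a^2/2! = 1.0000 + 2.1828 + 2.3823 = 5.5651
a^3/(3!(1-ρ)) = 10.4001/(6 × 0.272401) = 6.3632
P₀ = 1/(5.5651 + 6.3632) = 0.08383
Lq = P₀·a^3·ρ / (3!(1-ρ)²) = 0.08383 × 10.4001 × 0.7276 / (6 × 0.07420) = 1.4249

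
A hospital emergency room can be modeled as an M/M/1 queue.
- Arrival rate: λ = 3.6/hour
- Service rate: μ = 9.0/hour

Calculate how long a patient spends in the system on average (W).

First, compute utilization: ρ = λ/μ = 3.6/9.0 = 0.4000
For M/M/1: W = 1/(μ-λ)
W = 1/(9.0-3.6) = 1/5.40
W = 0.1852 hours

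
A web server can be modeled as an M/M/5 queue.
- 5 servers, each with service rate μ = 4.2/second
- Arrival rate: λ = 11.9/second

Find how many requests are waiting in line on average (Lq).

Traffic intensity: ρ = λ/(cμ) = 11.9/(5×4.2) = 0.5667
Since ρ = 0.5667 < 1, system is stable.
Offered load a = λ/μ = cρ = 11.9/4.2 = 2.8333
P₀ = [ Σₙ₌₀^4 aⁿ/n! + a^5/(5!(1-ρ)) ]⁻¹
Σ = a^0/0! + a^1/1! + a^2/2! + a^3/3! + a^4/4! = 1.0000 + 2.8333 + 4.0139 + 3.7909 + 2.6852 = 14.3233
a^5/(5!(1-ρ)) = 182.5948/(120 × 0.433333) = 3.5114
P₀ = 1/(14.3233 + 3.5114) = 0.05607
Lq = P₀·a^5·ρ / (5!(1-ρ)²) = 0.05607 × 182.5948 × 0.5667 / (120 × 0.1878) = 0.2575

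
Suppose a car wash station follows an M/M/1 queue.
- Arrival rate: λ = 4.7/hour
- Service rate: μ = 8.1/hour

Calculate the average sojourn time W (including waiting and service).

First, compute utilization: ρ = λ/μ = 4.7/8.1 = 0.5802
For M/M/1: W = 1/(μ-λ)
W = 1/(8.1-4.7) = 1/3.40
W = 0.2941 hours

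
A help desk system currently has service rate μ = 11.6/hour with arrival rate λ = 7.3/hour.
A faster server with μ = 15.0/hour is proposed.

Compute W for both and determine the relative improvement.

System 1: ρ₁ = 7.3/11.6 = 0.6293, W₁ = 1/(11.6-7.3) = 0.23256
System 2: ρ₂ = 7.3/15.0 = 0.4867, W₂ = 1/(15.0-7.3) = 0.12987
Improvement: (W₁-W₂)/W₁ = (0.23256-0.12987)/0.23256 = 44.16%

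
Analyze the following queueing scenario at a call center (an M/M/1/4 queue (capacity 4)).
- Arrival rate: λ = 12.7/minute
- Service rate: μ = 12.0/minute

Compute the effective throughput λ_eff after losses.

ρ = λ/μ = 12.7/12.0 = 1.0583
P₀ = (1-ρ)/(1-ρ^(K+1)) = (1-1.0583)/(1-1.0583^5) = -0.05830/-0.3275 = 0.1780
P_K = P₀×ρ^K = 0.1780 × 1.0583^4 = 0.1780 × 1.2544 = 0.2233
λ_eff = λ(1-P_K) = 12.7 × (1 - 0.2233) = 12.7 × 0.7767 = 9.8641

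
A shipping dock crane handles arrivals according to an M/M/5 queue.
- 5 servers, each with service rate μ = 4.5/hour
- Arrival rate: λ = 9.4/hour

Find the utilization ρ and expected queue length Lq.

Traffic intensity: ρ = λ/(cμ) = 9.4/(5×4.5) = 0.4178
Since ρ = 0.4178 < 1, system is stable.
Offered load a = λ/μ = cρ = 9.4/4.5 = 2.0889
P₀ = [ Σₙ₌₀^4 aⁿ/n! + a^5/(5!(1-ρ)) ]⁻¹
Σ = a^0/0! + a^1/1! + a^2/2! + a^3/3! + a^4/4! = 1.00000 + 2.08889 + 2.18173 + 1.51913 + 0.793323 = 7.5831
a^5/(5!(1-ρ)) = 39.7719/(120 × 0.5822) = 0.5693
P₀ = 1/(7.5831 + 0.5693) = 0.1227
Lq = P₀·a^5·ρ / (5!(1-ρ)²) = 0.1226644 × 39.77193 × 0.4177778 / (120 × 0.3389827) = 0.05011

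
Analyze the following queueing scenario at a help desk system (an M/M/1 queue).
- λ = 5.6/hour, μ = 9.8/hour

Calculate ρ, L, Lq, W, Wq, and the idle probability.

Step 1: ρ = λ/μ = 5.6/9.8 = 0.5714
Step 2: L = λ/(μ-λ) = 5.6/4.20 = 1.3333
Step 3: Lq = λ²/(μ(μ-λ)) = 31.36/(9.8×4.20) = 0.7619
Step 4: W = 1/(μ-λ) = 1/4.20 = 0.238095
Step 5: Wq = λ/(μ(μ-λ)) = 5.6/(9.8×4.20) = 0.1361
Step 6: P(0) = 1-ρ = 0.4286
Verify: L = λW = 5.6×0.238095 = 1.3333 ✔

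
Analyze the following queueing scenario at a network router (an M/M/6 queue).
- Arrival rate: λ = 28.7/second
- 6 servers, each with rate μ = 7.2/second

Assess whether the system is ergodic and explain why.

Stability requires ρ = λ/(cμ) < 1
ρ = 28.7/(6 × 7.2) = 28.7/43.20 = 0.6644
Since 0.6644 < 1, the system is STABLE.
The servers are busy 66.44% of the time.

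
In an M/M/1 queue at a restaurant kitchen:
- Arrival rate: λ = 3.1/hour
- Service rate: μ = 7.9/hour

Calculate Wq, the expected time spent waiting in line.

First, compute utilization: ρ = λ/μ = 3.1/7.9 = 0.3924
For M/M/1: Wq = λ/(μ(μ-λ))
Wq = 3.1/(7.9 × (7.9-3.1))
Wq = 3.1/(7.9 × 4.80)
Wq = 0.08175 hours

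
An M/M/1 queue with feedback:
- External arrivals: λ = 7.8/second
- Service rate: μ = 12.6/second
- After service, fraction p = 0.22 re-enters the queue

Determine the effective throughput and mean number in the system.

Effective arrival rate: λ_eff = λ/(1-p) = 7.8/(1-0.22) = 7.8/0.78 = 10.0000
ρ = λ_eff/μ = 10.0000/12.6 = 0.793651
L = ρ/(1-ρ) = 0.793651/(1-0.793651) = 3.8462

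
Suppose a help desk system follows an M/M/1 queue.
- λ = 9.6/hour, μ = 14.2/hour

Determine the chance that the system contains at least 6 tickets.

ρ = λ/μ = 9.6/14.2 = 0.67606
P(N ≥ n) = ρⁿ
P(N ≥ 6) = 0.67606^6
P(N ≥ 6) = 0.09548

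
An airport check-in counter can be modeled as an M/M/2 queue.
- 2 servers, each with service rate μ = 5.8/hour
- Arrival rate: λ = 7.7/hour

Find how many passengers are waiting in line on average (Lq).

Traffic intensity: ρ = λ/(cμ) = 7.7/(2×5.8) = 0.6638
Since ρ = 0.6638 < 1, system is stable.
Offered load a = λ/μ = cρ = 7.7/5.8 = 1.3276
P₀ = [ Σₙ₌₀^1 aⁿ/n! + a^2/(2!(1-ρ)) ]⁻¹
Σ = a^0/0! + a^1/1! = 1.0000 + 1.3276 = 2.3276
a^2/(2!(1-ρ)) = 1.7625/(2 × 0.33621) = 2.6211
P₀ = 1/(2.3276 + 2.6211) = 0.2021
Lq = P₀·a^2·ρ / (2!(1-ρ)²) = 0.20207 × 1.7625 × 0.66379 / (2 × 0.11304) = 1.0457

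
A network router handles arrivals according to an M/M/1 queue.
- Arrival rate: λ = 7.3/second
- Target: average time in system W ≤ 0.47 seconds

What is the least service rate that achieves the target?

For M/M/1: W = 1/(μ-λ)
Need W ≤ 0.47, so 1/(μ-λ) ≤ 0.47
μ - λ ≥ 1/0.47 = 2.1277
μ ≥ 7.3 + 2.1277 = 9.4277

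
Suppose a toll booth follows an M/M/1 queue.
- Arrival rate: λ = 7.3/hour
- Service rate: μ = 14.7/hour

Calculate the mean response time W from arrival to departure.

First, compute utilization: ρ = λ/μ = 7.3/14.7 = 0.4966
For M/M/1: W = 1/(μ-λ)
W = 1/(14.7-7.3) = 1/7.40
W = 0.1351 hours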